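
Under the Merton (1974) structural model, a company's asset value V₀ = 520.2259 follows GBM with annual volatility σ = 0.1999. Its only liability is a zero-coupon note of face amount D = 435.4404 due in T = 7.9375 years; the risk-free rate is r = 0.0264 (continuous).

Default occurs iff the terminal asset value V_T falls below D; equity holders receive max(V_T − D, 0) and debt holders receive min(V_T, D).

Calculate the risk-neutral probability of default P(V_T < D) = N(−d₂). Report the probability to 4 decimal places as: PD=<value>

Apply the equity-as-call identities (strike 435.4404, horizon 7.9375 years):
d₁ = [ln(V₀/D) + (r + σ²/2)T] / (σ√T)
   = [ln(520.2259/435.4404) + (0.0264 + 0.5·0.1999²)·7.9375] / (0.1999·√7.9375)
   = [0.177905 + 0.368141] / 0.563190 = 0.969561
d₂ = d₁ − σ√T = 0.969561 − 0.563190 = 0.406371
risk-neutral PD = N(−d₂) = N(-0.406371) = 0.342235

PD=0.3422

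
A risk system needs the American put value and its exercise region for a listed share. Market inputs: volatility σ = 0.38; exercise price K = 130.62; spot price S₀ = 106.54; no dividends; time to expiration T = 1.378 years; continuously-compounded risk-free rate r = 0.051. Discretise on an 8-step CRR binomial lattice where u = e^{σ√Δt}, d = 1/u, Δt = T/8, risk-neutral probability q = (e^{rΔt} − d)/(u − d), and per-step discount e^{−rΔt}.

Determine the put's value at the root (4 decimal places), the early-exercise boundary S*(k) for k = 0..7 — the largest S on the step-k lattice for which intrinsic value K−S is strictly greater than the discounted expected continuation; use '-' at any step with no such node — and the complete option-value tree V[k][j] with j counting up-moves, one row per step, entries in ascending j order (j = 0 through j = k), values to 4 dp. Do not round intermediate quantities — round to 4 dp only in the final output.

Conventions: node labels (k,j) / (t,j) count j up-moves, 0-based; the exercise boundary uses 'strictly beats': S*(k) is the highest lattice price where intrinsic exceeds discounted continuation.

price = 31.0198
boundary = - - 77.7188 66.3794 77.7188 90.9954 77.7188 90.9954
tree:
31.0198
41.1511 20.9723
52.9012 29.5916 12.3265
64.2406 40.3444 18.8674 5.7007
73.9256 52.9012 27.9257 9.7238 1.5913
82.1976 64.2406 39.6246 16.1810 3.1385 0.0000
89.2626 73.9256 52.9012 26.0023 6.1901 0.0000 0.0000
95.2968 82.1976 64.2406 39.6246 12.2089 0.0000 0.0000 0.0000
100.4506 89.2626 73.9256 52.9012 24.0800 0.0000 0.0000 0.0000 0.0000

Δt=0.17225  u=1.17083  d=0.85410  q=0.48851  discount=0.99125
step 8 (expiry): payoffs max(K−S,0) = 100.4506 89.2626 73.9256 52.9012 24.0800 0.0000 0.0000 0.0000 0.0000
step 7: (k=7,j=0): S=35.3232, K−S=95.2968, hold=94.1543 ⇒ V=95.2968 exercise | (k=7,j=1): S=48.4224, K−S=82.1976, hold=81.0551 ⇒ V=82.1976 exercise | (k=7,j=2): S=66.3794, K−S=64.2406, hold=63.0982 ⇒ V=64.2406 exercise | (k=7,j=3): S=90.9954, K−S=39.6246, hold=38.4822 ⇒ V=39.6246 exercise | (k=7,j=4): S=124.7400, K−S=5.8800, hold=12.2089 ⇒ V=12.2089 continue | (k=7,j=5): S=170.9985, K−S=0.0000, hold=0.0000 ⇒ V=0.0000 continue | (k=7,j=6): S=234.4114, K−S=0.0000, hold=0.0000 ⇒ V=0.0000 continue | (k=7,j=7): S=321.3403, K−S=0.0000, hold=0.0000 ⇒ V=0.0000 continue  boundary S*=90.9954
step 6: (k=6,j=0): S=41.3574, K−S=89.2626, hold=88.1201 ⇒ V=89.2626 exercise | (k=6,j=1): S=56.6944, K−S=73.9256, hold=72.7832 ⇒ V=73.9256 exercise | (k=6,j=2): S=77.7188, K−S=52.9012, hold=51.7587 ⇒ V=52.9012 exercise | (k=6,j=3): S=106.5400, K−S=24.0800, hold=26.0023 ⇒ V=26.0023 continue | (k=6,j=4): S=146.0492, K−S=0.0000, hold=6.1901 ⇒ V=6.1901 continue | (k=6,j=5): S=200.2099, K−S=0.0000, hold=0.0000 ⇒ V=0.0000 continue | (k=6,j=6): S=274.4555, K−S=0.0000, hold=0.0000 ⇒ V=0.0000 continue  boundary S*=77.7188
step 5: (k=5,j=0): S=48.4224, K−S=82.1976, hold=81.0551 ⇒ V=82.1976 exercise | (k=5,j=1): S=66.3794, K−S=64.2406, hold=63.0982 ⇒ V=64.2406 exercise | (k=5,j=2): S=90.9954, K−S=39.6246, hold=39.4130 ⇒ V=39.6246 exercise | (k=5,j=3): S=124.7400, K−S=5.8800, hold=16.1810 ⇒ V=16.1810 continue | (k=5,j=4): S=170.9985, K−S=0.0000, hold=3.1385 ⇒ V=3.1385 continue | (k=5,j=5): S=234.4114, K−S=0.0000, hold=0.0000 ⇒ V=0.0000 continue  boundary S*=90.9954
step 4: (k=4,j=0): S=56.6944, K−S=73.9256, hold=72.7832 ⇒ V=73.9256 exercise | (k=4,j=1): S=77.7188, K−S=52.9012, hold=51.7587 ⇒ V=52.9012 exercise | (k=4,j=2): S=106.5400, K−S=24.0800, hold=27.9257 ⇒ V=27.9257 continue | (k=4,j=3): S=146.0492, K−S=0.0000, hold=9.7238 ⇒ V=9.7238 continue | (k=4,j=4): S=200.2099, K−S=0.0000, hold=1.5913 ⇒ V=1.5913 continue  boundary S*=77.7188
step 3: (k=3,j=0): S=66.3794, K−S=64.2406, hold=63.0982 ⇒ V=64.2406 exercise | (k=3,j=1): S=90.9954, K−S=39.6246, hold=40.3444 ⇒ V=40.3444 continue | (k=3,j=2): S=124.7400, K−S=5.8800, hold=18.8674 ⇒ V=18.8674 continue | (k=3,j=3): S=170.9985, K−S=0.0000, hold=5.7007 ⇒ V=5.7007 continue  boundary S*=66.3794
step 2: (k=2,j=0): S=77.7188, K−S=52.9012, hold=52.1073 ⇒ V=52.9012 exercise | (k=2,j=1): S=106.5400, K−S=24.0800, hold=29.5916 ⇒ V=29.5916 continue | (k=2,j=2): S=146.0492, K−S=0.0000, hold=12.3265 ⇒ V=12.3265 continue  boundary S*=77.7188
step 1: (k=1,j=0): S=90.9954, K−S=39.6246, hold=41.1511 ⇒ V=41.1511 continue | (k=1,j=1): S=124.7400, K−S=5.8800, hold=20.9723 ⇒ V=20.9723 continue  boundary S*=-
step 0: (k=0,j=0): S=106.5400, K−S=24.0800, hold=31.0198 ⇒ V=31.0198 continue  boundary S*=-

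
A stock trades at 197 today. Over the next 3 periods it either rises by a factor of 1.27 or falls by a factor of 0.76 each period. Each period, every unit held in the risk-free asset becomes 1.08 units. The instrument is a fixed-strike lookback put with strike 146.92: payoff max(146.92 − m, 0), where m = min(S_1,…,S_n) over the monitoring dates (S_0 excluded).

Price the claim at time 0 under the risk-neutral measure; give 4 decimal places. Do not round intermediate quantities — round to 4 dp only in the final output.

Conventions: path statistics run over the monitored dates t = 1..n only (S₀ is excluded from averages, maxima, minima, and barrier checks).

Under the martingale measure an up-move has probability p* = 0.6275; value the claim as the probability-weighted average of per-path payoffs, discounted 3 periods at R = 1.08.
Enumerate all 2^3 = 8 price paths (U = up ×1.27, D = down ×0.76); each path with k up-moves has probability p*^k·(1−p*)^(3−k).
DDD: m=86.4783, payoff=60.4417, prob=0.051707
UDD: m=144.5097, payoff=2.4103, prob=0.087086
DUD: m=144.5097, payoff=2.4103, prob=0.087086
UUD: m=241.4834, payoff=0.0000, prob=0.146671
DDU: m=113.7872, payoff=33.1328, prob=0.087086
UDU: m=190.1444, payoff=0.0000, prob=0.146671
DUU: m=149.7200, payoff=0.0000, prob=0.146671
UUU: m=250.1900, payoff=0.0000, prob=0.247024
Price = Σ prob·payoff / R^3 = 6.430456 / 1.259712 = 5.1047

price = 5.1047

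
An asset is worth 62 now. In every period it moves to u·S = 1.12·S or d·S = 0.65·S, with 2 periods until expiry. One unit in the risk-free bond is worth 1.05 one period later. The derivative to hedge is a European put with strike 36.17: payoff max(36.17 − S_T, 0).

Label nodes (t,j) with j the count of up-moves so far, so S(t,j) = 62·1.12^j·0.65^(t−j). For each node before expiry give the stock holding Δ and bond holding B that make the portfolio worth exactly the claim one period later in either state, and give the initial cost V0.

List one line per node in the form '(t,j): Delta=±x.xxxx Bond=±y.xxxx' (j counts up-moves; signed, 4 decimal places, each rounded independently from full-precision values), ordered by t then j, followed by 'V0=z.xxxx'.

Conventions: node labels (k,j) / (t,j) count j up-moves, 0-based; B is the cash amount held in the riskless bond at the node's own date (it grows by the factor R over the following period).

Since d<R<u, set p* = (R−d)/(u−d) = 0.8511; price each node as the discounted p*-expectation of its children.
At maturity the claim pays: V(2,0)=9.9750, V(2,1)=0.0000, V(2,2)=0.0000
  t=1,j=0: stock 40.3000 → up 45.1360 (V=0.0000), down 26.1950 (V=9.9750). Price 1.4149; hedge Δ=-0.5266, bond B=22.6383.
  t=1,j=1: stock 69.4400 → up 77.7728 (V=0.0000), down 45.1360 (V=0.0000). Price 0.0000; hedge Δ=0.0000, bond B=0.0000.
  t=0,j=0: stock 62.0000 → up 69.4400 (V=0.0000), down 40.3000 (V=1.4149). Price 0.2007; hedge Δ=-0.0486, bond B=3.2111.
Check: Δ(0,0)·S0 + B(0,0) = 0.2007 = V0.

(0,0): Delta=-0.0486 Bond=3.2111
(1,0): Delta=-0.5266 Bond=22.6383
(1,1): Delta=0.0000 Bond=0.0000
V0=0.2007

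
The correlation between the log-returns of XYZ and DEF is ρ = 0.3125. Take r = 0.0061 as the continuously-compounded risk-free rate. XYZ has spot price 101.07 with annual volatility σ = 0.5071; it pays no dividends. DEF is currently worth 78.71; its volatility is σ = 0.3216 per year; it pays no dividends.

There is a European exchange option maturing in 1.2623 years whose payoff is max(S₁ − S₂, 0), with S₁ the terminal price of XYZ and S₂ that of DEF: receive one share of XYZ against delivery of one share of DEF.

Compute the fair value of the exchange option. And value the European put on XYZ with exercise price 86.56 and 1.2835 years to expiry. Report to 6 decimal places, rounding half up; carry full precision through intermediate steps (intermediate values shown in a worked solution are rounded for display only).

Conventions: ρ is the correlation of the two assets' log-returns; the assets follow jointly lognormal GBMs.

exchange price = 33.237431
price(XYZ put K=86.56) = 14.358597

σ_eff = √(σ₁² + σ₂² − 2ρσ₁σ₂) = √(0.5071² + 0.3216² − 2·0.3125·0.5071·0.3216) = 0.508576
d₁ = (ln(S₁/S₂) + (q₂ − q₁ + σ_eff²/2)T) / (σ_eff√T) = (ln(101.07/78.71) + (0.0 − 0.0 + 0.129325)·1.2623) / 0.571396 = 0.723298
d₂ = d₁ − σ_eff√T = 0.723298 − 0.571396 = 0.151902
N(d₁) = 0.765252,  N(d₂) = 0.560368
V = S₁·e^{−q₁T}·N(d₁) − S₂·e^{−q₂T}·N(d₂) = 77.343989 − 44.106558 = 33.237431
[vanilla: XYZ put K=86.56]
σ√T = 0.5071·√1.2835 = 0.574502
d₁ = (ln(S/K) + (r+σ²/2)T) / (σ√T) = (ln(101.07/86.56) + (0.0061+0.5071²/2)·1.2835) / 0.574502 = (0.154976 + 0.172856) / 0.574502 = 0.570635
d₂ = d₁ − σ√T = 0.570635 − 0.574502 = -0.003867
e^{−rT} = 0.992201
N(−d₁) = 0.284123,  N(−d₂) = 0.501543
price = K·e^{−rT}·N(−d₂) − S·N(−d₁) = 43.074952 − 28.716354 = 14.358597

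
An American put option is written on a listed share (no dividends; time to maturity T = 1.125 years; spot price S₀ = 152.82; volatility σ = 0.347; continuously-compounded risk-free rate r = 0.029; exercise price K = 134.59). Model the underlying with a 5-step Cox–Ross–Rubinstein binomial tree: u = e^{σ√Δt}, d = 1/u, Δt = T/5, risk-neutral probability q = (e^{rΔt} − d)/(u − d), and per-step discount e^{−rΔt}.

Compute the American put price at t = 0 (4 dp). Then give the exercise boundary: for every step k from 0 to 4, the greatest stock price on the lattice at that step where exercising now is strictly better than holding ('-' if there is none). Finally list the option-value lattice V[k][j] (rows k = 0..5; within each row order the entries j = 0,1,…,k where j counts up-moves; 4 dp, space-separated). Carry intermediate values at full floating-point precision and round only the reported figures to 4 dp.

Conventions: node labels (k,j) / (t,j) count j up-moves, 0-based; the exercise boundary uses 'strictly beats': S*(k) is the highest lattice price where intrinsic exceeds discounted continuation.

price = 11.5568
boundary = - - - 93.2674 109.9546
tree:
11.5568
18.2704 4.4050
28.0491 7.8730 0.6892
41.3226 13.9803 1.3309 0.0000
55.4772 24.6354 2.5700 0.0000 0.0000
67.4837 41.3226 4.9626 0.0000 0.0000 0.0000

Δt=0.22500  u=1.17892  d=0.84824  q=0.47874  discount=0.99350
step 5 (expiry): payoffs max(K−S,0) = 67.4837 41.3226 4.9626 0.0000 0.0000 0.0000
step 4: (k=4,j=0): S=79.1128, K−S=55.4772, hold=54.6019 ⇒ V=55.4772 exercise | (k=4,j=1): S=109.9546, K−S=24.6354, hold=23.7600 ⇒ V=24.6354 exercise | (k=4,j=2): S=152.8200, K−S=0.0000, hold=2.5700 ⇒ V=2.5700 continue | (k=4,j=3): S=212.3963, K−S=0.0000, hold=0.0000 ⇒ V=0.0000 continue | (k=4,j=4): S=295.1982, K−S=0.0000, hold=0.0000 ⇒ V=0.0000 continue  boundary S*=109.9546
step 3: (k=3,j=0): S=93.2674, K−S=41.3226, hold=40.4472 ⇒ V=41.3226 exercise | (k=3,j=1): S=129.6274, K−S=4.9626, hold=13.9803 ⇒ V=13.9803 continue | (k=3,j=2): S=180.1622, K−S=0.0000, hold=1.3309 ⇒ V=1.3309 continue | (k=3,j=3): S=250.3977, K−S=0.0000, hold=0.0000 ⇒ V=0.0000 continue  boundary S*=93.2674
step 2: (k=2,j=0): S=109.9546, K−S=24.6354, hold=28.0491 ⇒ V=28.0491 continue | (k=2,j=1): S=152.8200, K−S=0.0000, hold=7.8730 ⇒ V=7.8730 continue | (k=2,j=2): S=212.3963, K−S=0.0000, hold=0.6892 ⇒ V=0.6892 continue  boundary S*=-
step 1: (k=1,j=0): S=129.6274, K−S=4.9626, hold=18.2704 ⇒ V=18.2704 continue | (k=1,j=1): S=180.1622, K−S=0.0000, hold=4.4050 ⇒ V=4.4050 continue  boundary S*=-
step 0: (k=0,j=0): S=152.8200, K−S=0.0000, hold=11.5568 ⇒ V=11.5568 continue  boundary S*=-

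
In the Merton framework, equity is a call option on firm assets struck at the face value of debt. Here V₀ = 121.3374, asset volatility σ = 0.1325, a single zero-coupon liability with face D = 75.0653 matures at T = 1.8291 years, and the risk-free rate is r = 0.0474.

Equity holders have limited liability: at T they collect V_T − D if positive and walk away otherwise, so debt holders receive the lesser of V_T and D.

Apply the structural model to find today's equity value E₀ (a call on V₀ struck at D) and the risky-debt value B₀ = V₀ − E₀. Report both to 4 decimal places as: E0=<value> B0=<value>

E0=52.5095 B0=68.8279

Equity is a call on the firm's assets struck at D = 75.0653:
d₁ = [ln(V₀/D) + (r + σ²/2)T] / (σ√T)
   = [ln(121.3374/75.0653) + (0.0474 + 0.5·0.1325²)·1.8291] / (0.1325·√1.8291)
   = [0.480217 + 0.102755] / 0.179199 = 3.253218
d₂ = d₁ − σ√T = 3.253218 − 0.179199 = 3.074019
N(d₁) = 0.999429,  N(d₂) = 0.998944,  e^(−rT) = 0.916953
E₀ = V₀·N(d₁) − D·e^(−rT)·N(d₂)
   = 121.3374·0.999429 − 75.0653·0.916953·0.998944 = 52.509525
B₀ = V₀ − E₀ = 121.3374 − 52.509525 = 68.827875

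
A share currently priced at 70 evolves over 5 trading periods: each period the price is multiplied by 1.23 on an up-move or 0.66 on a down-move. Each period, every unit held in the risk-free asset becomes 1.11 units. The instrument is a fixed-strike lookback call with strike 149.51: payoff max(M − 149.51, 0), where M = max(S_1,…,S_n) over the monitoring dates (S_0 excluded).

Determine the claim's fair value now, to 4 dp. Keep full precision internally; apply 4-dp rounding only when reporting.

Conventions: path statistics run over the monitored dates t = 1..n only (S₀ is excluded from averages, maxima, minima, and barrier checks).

Risk-neutral up-probability p* = (R−d)/(u−d) = (1.11−0.66)/(1.23−0.66) = 0.7895; the claim prices as the p*-weighted sum of path payoffs discounted by R^5.
Enumerate all 2^5 = 32 price paths (U = up ×1.23, D = down ×0.66); each path with k up-moves has probability p*^k·(1−p*)^(5−k).
DDDDD: M=46.2000, payoff=0.0000, prob=0.000414
UDDDD: M=86.1000, payoff=0.0000, prob=0.001551
DUDDD: M=56.8260, payoff=0.0000, prob=0.001551
UUDDD: M=105.9030, payoff=0.0000, prob=0.005816
DDUDD: M=46.2000, payoff=0.0000, prob=0.001551
UDUDD: M=86.1000, payoff=0.0000, prob=0.005816
DUUDD: M=69.8960, payoff=0.0000, prob=0.005816
UUUDD: M=130.2607, payoff=0.0000, prob=0.021808
DDDUD: M=46.2000, payoff=0.0000, prob=0.001551
UDDUD: M=86.1000, payoff=0.0000, prob=0.005816
DUDUD: M=56.8260, payoff=0.0000, prob=0.005816
UUDUD: M=105.9030, payoff=0.0000, prob=0.021808
DDUUD: M=46.2000, payoff=0.0000, prob=0.005816
UDUUD: M=86.1000, payoff=0.0000, prob=0.021808
DUUUD: M=85.9721, payoff=0.0000, prob=0.021808
UUUUD: M=160.2206, payoff=10.7106, prob=0.081782
DDDDU: M=46.2000, payoff=0.0000, prob=0.001551
UDDDU: M=86.1000, payoff=0.0000, prob=0.005816
DUDDU: M=56.8260, payoff=0.0000, prob=0.005816
UUDDU: M=105.9030, payoff=0.0000, prob=0.021808
DDUDU: M=46.2000, payoff=0.0000, prob=0.005816
UDUDU: M=86.1000, payoff=0.0000, prob=0.021808
DUUDU: M=69.8960, payoff=0.0000, prob=0.021808
UUUDU: M=130.2607, payoff=0.0000, prob=0.081782
DDDUU: M=46.2000, payoff=0.0000, prob=0.005816
UDDUU: M=86.1000, payoff=0.0000, prob=0.021808
DUDUU: M=56.8260, payoff=0.0000, prob=0.021808
UUDUU: M=105.9030, payoff=0.0000, prob=0.081782
DDUUU: M=56.7416, payoff=0.0000, prob=0.021808
UDUUU: M=105.7456, payoff=0.0000, prob=0.081782
DUUUU: M=105.7456, payoff=0.0000, prob=0.081782
UUUUU: M=197.0714, payoff=47.5614, prob=0.306682
Price = Σ prob·payoff / R^5 = 15.462162 / 1.685058 = 9.1760

price = 9.1760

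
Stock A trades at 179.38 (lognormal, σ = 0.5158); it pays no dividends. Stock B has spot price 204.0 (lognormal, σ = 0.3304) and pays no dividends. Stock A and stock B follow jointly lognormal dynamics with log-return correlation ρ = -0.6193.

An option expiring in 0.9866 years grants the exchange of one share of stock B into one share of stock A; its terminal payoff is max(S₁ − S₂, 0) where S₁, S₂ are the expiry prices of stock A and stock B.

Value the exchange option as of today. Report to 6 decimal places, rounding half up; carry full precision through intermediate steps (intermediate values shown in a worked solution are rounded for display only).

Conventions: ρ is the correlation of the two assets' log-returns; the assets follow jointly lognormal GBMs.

exchange price = 45.250451

σ_eff = √(σ₁² + σ₂² − 2ρσ₁σ₂) = √(0.5158² + 0.3304² − 2·-0.6193·0.5158·0.3304) = 0.765700
d₁ = (ln(S₁/S₂) + (q₂ − q₁ + σ_eff²/2)T) / (σ_eff√T) = (ln(179.38/204.0) + (0.0 − 0.0 + 0.293148)·0.9866) / 0.760552 = 0.211171
d₂ = d₁ − σ_eff√T = 0.211171 − 0.760552 = -0.549382
N(d₁) = 0.583623,  N(d₂) = 0.291372
V = S₁·e^{−q₁T}·N(d₁) − S₂·e^{−q₂T}·N(d₂) = 104.690296 − 59.439845 = 45.250451
Key observation: pricing in stock B-units makes this a unit-strike call on the ratio S₁/S₂ — the risk-free rate cancels and cannot affect the value.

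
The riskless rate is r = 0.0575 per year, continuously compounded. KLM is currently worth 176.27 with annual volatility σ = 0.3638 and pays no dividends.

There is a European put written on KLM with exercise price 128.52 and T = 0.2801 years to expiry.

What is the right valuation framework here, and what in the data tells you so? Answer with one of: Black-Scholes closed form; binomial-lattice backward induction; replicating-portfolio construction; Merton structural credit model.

Key observation: everything needed for the exact continuous-time valuation of the European put on KLM (strike 128.52) is given, and no feature rules the closed form out.

framework: Black-Scholes closed form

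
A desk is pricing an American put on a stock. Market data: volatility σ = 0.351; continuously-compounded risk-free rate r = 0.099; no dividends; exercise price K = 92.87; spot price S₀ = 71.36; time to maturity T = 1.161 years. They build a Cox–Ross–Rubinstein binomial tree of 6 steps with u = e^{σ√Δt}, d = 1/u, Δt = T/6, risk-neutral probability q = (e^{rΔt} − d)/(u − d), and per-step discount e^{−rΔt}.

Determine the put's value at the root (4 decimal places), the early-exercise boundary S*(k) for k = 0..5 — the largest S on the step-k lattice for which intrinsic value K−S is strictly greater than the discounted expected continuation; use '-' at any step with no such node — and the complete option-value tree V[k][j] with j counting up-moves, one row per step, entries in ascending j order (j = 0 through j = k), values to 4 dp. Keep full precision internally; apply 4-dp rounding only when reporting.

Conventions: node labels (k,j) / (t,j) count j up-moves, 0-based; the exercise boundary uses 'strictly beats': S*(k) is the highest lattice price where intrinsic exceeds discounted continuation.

Δt=0.19350  u=1.16696  d=0.85693  q=0.52386  discount=0.98103
step 6 (expiry): payoffs max(K−S,0) = 64.6131 54.3901 40.4684 21.5100 0.0000 0.0000 0.0000
step 5: (k=5,j=0): S=32.9746, K−S=59.8954, hold=58.1333 ⇒ V=59.8954 exercise | (k=5,j=1): S=44.9045, K−S=47.9655, hold=46.2034 ⇒ V=47.9655 exercise | (k=5,j=2): S=61.1505, K−S=31.7195, hold=29.9574 ⇒ V=31.7195 exercise | (k=5,j=3): S=83.2741, K−S=9.5959, hold=10.0474 ⇒ V=10.0474 continue | (k=5,j=4): S=113.4019, K−S=0.0000, hold=0.0000 ⇒ V=0.0000 continue | (k=5,j=5): S=154.4296, K−S=0.0000, hold=0.0000 ⇒ V=0.0000 continue  boundary S*=61.1505
step 4: (k=4,j=0): S=38.4799, K−S=54.3901, hold=52.6279 ⇒ V=54.3901 exercise | (k=4,j=1): S=52.4016, K−S=40.4684, hold=38.7063 ⇒ V=40.4684 exercise | (k=4,j=2): S=71.3600, K−S=21.5100, hold=19.9799 ⇒ V=21.5100 exercise | (k=4,j=3): S=97.1774, K−S=0.0000, hold=4.6932 ⇒ V=4.6932 continue | (k=4,j=4): S=132.3352, K−S=0.0000, hold=0.0000 ⇒ V=0.0000 continue  boundary S*=71.3600
step 3: (k=3,j=0): S=44.9045, K−S=47.9655, hold=46.2034 ⇒ V=47.9655 exercise | (k=3,j=1): S=61.1505, K−S=31.7195, hold=29.9574 ⇒ V=31.7195 exercise | (k=3,j=2): S=83.2741, K−S=9.5959, hold=12.4593 ⇒ V=12.4593 continue | (k=3,j=3): S=113.4019, K−S=0.0000, hold=2.1922 ⇒ V=2.1922 continue  boundary S*=61.1505
step 2: (k=2,j=0): S=52.4016, K−S=40.4684, hold=38.7063 ⇒ V=40.4684 exercise | (k=2,j=1): S=71.3600, K−S=21.5100, hold=21.2195 ⇒ V=21.5100 exercise | (k=2,j=2): S=97.1774, K−S=0.0000, hold=6.9464 ⇒ V=6.9464 continue  boundary S*=71.3600
step 1: (k=1,j=0): S=61.1505, K−S=31.7195, hold=29.9574 ⇒ V=31.7195 exercise | (k=1,j=1): S=83.2741, K−S=9.5959, hold=13.6173 ⇒ V=13.6173 continue  boundary S*=61.1505
step 0: (k=0,j=0): S=71.3600, K−S=21.5100, hold=21.8146 ⇒ V=21.8146 continue  boundary S*=-

price = 21.8146
boundary = - 61.1505 71.3600 61.1505 71.3600 61.1505
tree:
21.8146
31.7195 13.6173
40.4684 21.5100 6.9464
47.9655 31.7195 12.4593 2.1922
54.3901 40.4684 21.5100 4.6932 0.0000
59.8954 47.9655 31.7195 10.0474 0.0000 0.0000
64.6131 54.3901 40.4684 21.5100 0.0000 0.0000 0.0000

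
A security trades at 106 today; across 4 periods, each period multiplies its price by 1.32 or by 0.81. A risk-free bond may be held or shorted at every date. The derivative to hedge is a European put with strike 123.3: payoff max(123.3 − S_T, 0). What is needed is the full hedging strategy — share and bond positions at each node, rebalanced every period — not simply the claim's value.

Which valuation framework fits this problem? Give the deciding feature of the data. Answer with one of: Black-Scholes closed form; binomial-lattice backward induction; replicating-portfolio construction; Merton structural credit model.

framework: replicating-portfolio construction

Key observation: the mandate to exhibit the hedge at every date and state singles out the replicating-portfolio construction on the 4-period tree with factors 1.32 and 0.81 from 106.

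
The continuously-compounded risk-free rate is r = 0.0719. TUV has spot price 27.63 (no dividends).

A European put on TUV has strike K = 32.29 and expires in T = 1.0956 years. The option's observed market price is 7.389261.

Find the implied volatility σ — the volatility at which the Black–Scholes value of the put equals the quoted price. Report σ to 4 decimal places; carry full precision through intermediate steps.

At σ = 0.5251 the Black–Scholes value reproduces the quote:
σ√T = 0.5251·√1.0956 = 0.549627
d₁ = (ln(S/K) + (r+σ²/2)T) / (σ√T) = (ln(27.63/32.29) + (0.0719+0.5251²/2)·1.0956) / 0.549627 = (-0.155855 + 0.229819) / 0.549627 = 0.134570
d₂ = d₁ − σ√T = 0.134570 − 0.549627 = -0.415057
e^{−rT} = 0.924249
N(−d₁) = 0.446476,  N(−d₂) = 0.660950
V = K·e^{−rT}·N(−d₂) − S·N(−d₁) = 19.725395 − 12.336134 = 7.389261 (the observed quote) — the price is monotone increasing in volatility, hence this σ is the only solution

sigma = 0.5251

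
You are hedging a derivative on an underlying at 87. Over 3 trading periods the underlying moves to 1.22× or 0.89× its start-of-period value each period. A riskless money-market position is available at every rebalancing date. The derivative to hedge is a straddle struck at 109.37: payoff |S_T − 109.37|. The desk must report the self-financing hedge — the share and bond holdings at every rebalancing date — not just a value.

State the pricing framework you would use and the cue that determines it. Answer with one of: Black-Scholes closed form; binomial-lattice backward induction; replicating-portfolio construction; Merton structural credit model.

Key observation: since the answer must list Δ and B at each node of the 1.22/0.89 lattice on 87, the replicating-portfolio method — solving the two-state system at every node — is the one that applies.

framework: replicating-portfolio construction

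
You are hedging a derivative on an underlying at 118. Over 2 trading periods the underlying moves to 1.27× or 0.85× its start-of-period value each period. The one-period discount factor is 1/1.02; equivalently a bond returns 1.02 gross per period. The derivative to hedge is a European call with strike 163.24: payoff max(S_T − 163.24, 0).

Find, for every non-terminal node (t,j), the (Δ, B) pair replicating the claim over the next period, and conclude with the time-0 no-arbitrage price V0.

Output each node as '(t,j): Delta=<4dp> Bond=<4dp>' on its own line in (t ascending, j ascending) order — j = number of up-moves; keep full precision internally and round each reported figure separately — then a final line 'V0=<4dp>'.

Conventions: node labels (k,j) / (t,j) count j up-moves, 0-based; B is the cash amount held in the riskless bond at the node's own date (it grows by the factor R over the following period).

Arbitrage-free pricing uses the up-move probability p* = (R−d)/(u−d) = 0.4048, discounting each step at R = 1.02.
Payoffs at expiry: V(2,0)=0.0000, V(2,1)=0.0000, V(2,2)=27.0822
(1,0): S=100.3000. Δ = (V_up−V_dn)/(S_up−S_dn) = (0.0000−0.0000)/(127.3810−85.2550) = 0.0000. V = [p*·0.0000 + (1−p*)·0.0000]/1.02 = 0.0000. B = V − Δ·S = 0.0000.
(1,1): S=149.8600. Δ = (V_up−V_dn)/(S_up−S_dn) = (27.0822−0.0000)/(190.3222−127.3810) = 0.4303. V = [p*·27.0822 + (1−p*)·0.0000]/1.02 = 10.7469. B = V − Δ·S = -53.7345.
(0,0): S=118.0000. Δ = (V_up−V_dn)/(S_up−S_dn) = (10.7469−0.0000)/(149.8600−100.3000) = 0.2168. V = [p*·10.7469 + (1−p*)·0.0000]/1.02 = 4.2646. B = V − Δ·S = -21.3232.
Sanity check at the root: Δ(0,0)·S0 + B(0,0) reproduces V0 = 4.2646.

(0,0): Delta=0.2168 Bond=-21.3232
(1,0): Delta=0.0000 Bond=0.0000
(1,1): Delta=0.4303 Bond=-53.7345
V0=4.2646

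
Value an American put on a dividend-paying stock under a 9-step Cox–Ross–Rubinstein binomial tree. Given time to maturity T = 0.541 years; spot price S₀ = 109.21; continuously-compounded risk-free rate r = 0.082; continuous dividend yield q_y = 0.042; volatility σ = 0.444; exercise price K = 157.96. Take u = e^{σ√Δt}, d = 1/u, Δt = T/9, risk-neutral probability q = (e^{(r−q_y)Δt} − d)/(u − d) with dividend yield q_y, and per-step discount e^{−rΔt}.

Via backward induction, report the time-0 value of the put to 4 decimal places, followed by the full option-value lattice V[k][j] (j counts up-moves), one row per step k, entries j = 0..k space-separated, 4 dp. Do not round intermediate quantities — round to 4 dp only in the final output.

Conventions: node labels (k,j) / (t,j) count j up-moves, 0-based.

Δt=0.06011  u=1.11500  d=0.89686  q=0.48385  discount=0.99508
step 9 (expiry): payoffs max(K−S,0) = 116.9609 106.9885 94.5905 79.1769 60.0142 36.1904 6.5719 0.0000 0.0000 0.0000
k=8: (k=8,j=0): S=45.7142, K−S=112.2458, hold=111.5844 ⇒ V=112.2458 exercise | (k=8,j=1): S=56.8334, K−S=101.1266, hold=100.4932 ⇒ V=101.1266 exercise | (k=8,j=2): S=70.6572, K−S=87.3028, hold=86.7042 ⇒ V=87.3028 exercise | (k=8,j=3): S=87.8435, K−S=70.1165, hold=69.5613 ⇒ V=70.1165 exercise | (k=8,j=4): S=109.2100, K−S=48.7500, hold=48.2487 ⇒ V=48.7500 exercise | (k=8,j=5): S=135.7736, K−S=22.1864, hold=21.7521 ⇒ V=22.1864 exercise | (k=8,j=6): S=168.7983, K−S=0.0000, hold=3.3754 ⇒ V=3.3754 continue | (k=8,j=7): S=209.8558, K−S=0.0000, hold=0.0000 ⇒ V=0.0000 continue | (k=8,j=8): S=260.8999, K−S=0.0000, hold=0.0000 ⇒ V=0.0000 continue
k=7: (k=7,j=0): S=50.9715, K−S=106.9885, hold=106.3403 ⇒ V=106.9885 exercise | (k=7,j=1): S=63.3695, K−S=94.5905, hold=93.9736 ⇒ V=94.5905 exercise | (k=7,j=2): S=78.7831, K−S=79.1769, hold=78.5989 ⇒ V=79.1769 exercise | (k=7,j=3): S=97.9458, K−S=60.0142, hold=59.4844 ⇒ V=60.0142 exercise | (k=7,j=4): S=121.7696, K−S=36.1904, hold=35.7208 ⇒ V=36.1904 exercise | (k=7,j=5): S=151.3881, K−S=6.5719, hold=13.0204 ⇒ V=13.0204 continue | (k=7,j=6): S=188.2108, K−S=0.0000, hold=1.7337 ⇒ V=1.7337 continue | (k=7,j=7): S=233.9901, K−S=0.0000, hold=0.0000 ⇒ V=0.0000 continue
k=6: (k=6,j=0): S=56.8334, K−S=101.1266, hold=100.4932 ⇒ V=101.1266 exercise | (k=6,j=1): S=70.6572, K−S=87.3028, hold=86.7042 ⇒ V=87.3028 exercise | (k=6,j=2): S=87.8435, K−S=70.1165, hold=69.5613 ⇒ V=70.1165 exercise | (k=6,j=3): S=109.2100, K−S=48.7500, hold=48.2487 ⇒ V=48.7500 exercise | (k=6,j=4): S=135.7736, K−S=22.1864, hold=24.8568 ⇒ V=24.8568 continue | (k=6,j=5): S=168.7983, K−S=0.0000, hold=7.5222 ⇒ V=7.5222 continue | (k=6,j=6): S=209.8558, K−S=0.0000, hold=0.8904 ⇒ V=0.8904 continue
k=5: (k=5,j=0): S=63.3695, K−S=94.5905, hold=93.9736 ⇒ V=94.5905 exercise | (k=5,j=1): S=78.7831, K−S=79.1769, hold=78.5989 ⇒ V=79.1769 exercise | (k=5,j=2): S=97.9458, K−S=60.0142, hold=59.4844 ⇒ V=60.0142 exercise | (k=5,j=3): S=121.7696, K−S=36.1904, hold=37.0065 ⇒ V=37.0065 continue | (k=5,j=4): S=151.3881, K−S=6.5719, hold=16.3885 ⇒ V=16.3885 continue | (k=5,j=5): S=188.2108, K−S=0.0000, hold=4.2922 ⇒ V=4.2922 continue
k=4: (k=4,j=0): S=70.6572, K−S=87.3028, hold=86.7042 ⇒ V=87.3028 exercise | (k=4,j=1): S=87.8435, K−S=70.1165, hold=69.5613 ⇒ V=70.1165 exercise | (k=4,j=2): S=109.2100, K−S=48.7500, hold=48.6416 ⇒ V=48.7500 exercise | (k=4,j=3): S=135.7736, K−S=22.1864, hold=26.8976 ⇒ V=26.8976 continue | (k=4,j=4): S=168.7983, K−S=0.0000, hold=10.4840 ⇒ V=10.4840 continue
k=3: (k=3,j=0): S=78.7831, K−S=79.1769, hold=78.5989 ⇒ V=79.1769 exercise | (k=3,j=1): S=97.9458, K−S=60.0142, hold=59.4844 ⇒ V=60.0142 exercise | (k=3,j=2): S=121.7696, K−S=36.1904, hold=37.9891 ⇒ V=37.9891 continue | (k=3,j=3): S=151.3881, K−S=6.5719, hold=18.8627 ⇒ V=18.8627 continue
k=2: (k=2,j=0): S=87.8435, K−S=70.1165, hold=69.5613 ⇒ V=70.1165 exercise | (k=2,j=1): S=109.2100, K−S=48.7500, hold=49.1147 ⇒ V=49.1147 continue | (k=2,j=2): S=135.7736, K−S=22.1864, hold=28.5935 ⇒ V=28.5935 continue
k=1: (k=1,j=0): S=97.9458, K−S=60.0142, hold=59.6600 ⇒ V=60.0142 exercise | (k=1,j=1): S=121.7696, K−S=36.1904, hold=38.9929 ⇒ V=38.9929 continue
k=0: (k=0,j=0): S=109.2100, K−S=48.7500, hold=49.5980 ⇒ V=49.5980 continue

price = 49.5980
tree:
49.5980
60.0142 38.9929
70.1165 49.1147 28.5935
79.1769 60.0142 37.9891 18.8627
87.3028 70.1165 48.7500 26.8976 10.4840
94.5905 79.1769 60.0142 37.0065 16.3885 4.2922
101.1266 87.3028 70.1165 48.7500 24.8568 7.5222 0.8904
106.9885 94.5905 79.1769 60.0142 36.1904 13.0204 1.7337 0.0000
112.2458 101.1266 87.3028 70.1165 48.7500 22.1864 3.3754 0.0000 0.0000
116.9609 106.9885 94.5905 79.1769 60.0142 36.1904 6.5719 0.0000 0.0000 0.0000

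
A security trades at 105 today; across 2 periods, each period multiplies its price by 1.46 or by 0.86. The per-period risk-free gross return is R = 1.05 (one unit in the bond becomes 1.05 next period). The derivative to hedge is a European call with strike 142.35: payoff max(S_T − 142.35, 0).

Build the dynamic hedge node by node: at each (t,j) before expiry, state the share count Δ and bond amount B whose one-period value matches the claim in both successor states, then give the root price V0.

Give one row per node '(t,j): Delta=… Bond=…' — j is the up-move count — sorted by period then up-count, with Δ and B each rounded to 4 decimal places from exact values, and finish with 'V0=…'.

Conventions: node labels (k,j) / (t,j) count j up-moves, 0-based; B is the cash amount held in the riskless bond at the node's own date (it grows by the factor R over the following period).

(0,0): Delta=0.3900 Bond=-33.5396
(1,0): Delta=0.0000 Bond=0.0000
(1,1): Delta=0.8857 Bond=-111.2103
V0=7.4099

No-arbitrage ⇒ martingale measure with p* = (R−d)/(u−d) = 0.3167.
Terminal payoffs: V(2,0)=0.0000, V(2,1)=0.0000, V(2,2)=81.4680
Node (1,0) S=90.3000: V=(p*·0.0000+(1−p*)·0.0000)/1.05=0.0000; Δ=(0.0000−0.0000)/(131.8380−77.6580)=0.0000; B=V−Δ·S=0.0000
Node (1,1) S=153.3000: V=(p*·81.4680+(1−p*)·0.0000)/1.05=24.5697; Δ=(81.4680−0.0000)/(223.8180−131.8380)=0.8857; B=V−Δ·S=-111.2103
Node (0,0) S=105.0000: V=(p*·24.5697+(1−p*)·0.0000)/1.05=7.4099; Δ=(24.5697−0.0000)/(153.3000−90.3000)=0.3900; B=V−Δ·S=-33.5396
Sanity check at the root: Δ(0,0)·S0 + B(0,0) reproduces V0 = 7.4099.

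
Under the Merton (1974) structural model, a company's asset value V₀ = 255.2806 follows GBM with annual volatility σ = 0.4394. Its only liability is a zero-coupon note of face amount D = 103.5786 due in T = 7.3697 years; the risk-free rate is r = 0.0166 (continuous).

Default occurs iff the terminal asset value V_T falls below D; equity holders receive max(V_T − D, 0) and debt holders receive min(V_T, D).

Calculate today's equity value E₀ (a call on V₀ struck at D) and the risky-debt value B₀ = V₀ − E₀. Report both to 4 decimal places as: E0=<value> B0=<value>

E0=181.3850 B0=73.8956

Work the structural quantities from V₀ = 255.2806 against face 103.5786:
d₁ = [ln(V₀/D) + (r + σ²/2)T] / (σ√T)
   = [ln(255.2806/103.5786) + (0.0166 + 0.5·0.4394²)·7.3697] / (0.4394·√7.3697)
   = [0.902033 + 0.833780] / 1.192848 = 1.455184
d₂ = d₁ − σ√T = 1.455184 − 1.192848 = 0.262336
N(d₁) = 0.927191,  N(d₂) = 0.603469,  e^(−rT) = 0.884850
E₀ = V₀·N(d₁) − D·e^(−rT)·N(d₂)
   = 255.2806·0.927191 − 103.5786·0.884850·0.603469 = 181.384977
B₀ = V₀ − E₀ = 255.2806 − 181.384977 = 73.895623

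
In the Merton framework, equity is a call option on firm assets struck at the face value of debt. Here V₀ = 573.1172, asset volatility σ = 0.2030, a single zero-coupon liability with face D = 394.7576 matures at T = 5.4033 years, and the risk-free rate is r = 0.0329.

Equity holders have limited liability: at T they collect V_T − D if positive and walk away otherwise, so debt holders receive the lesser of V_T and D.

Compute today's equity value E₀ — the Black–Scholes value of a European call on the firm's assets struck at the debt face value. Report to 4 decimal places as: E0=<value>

Work the structural quantities from V₀ = 573.1172 against face 394.7576:
d₁ = [ln(V₀/D) + (r + σ²/2)T] / (σ√T)
   = [ln(573.1172/394.7576) + (0.0329 + 0.5·0.2030²)·5.4033] / (0.2030·√5.4033)
   = [0.372818 + 0.289101] / 0.471873 = 1.402747
d₂ = d₁ − σ√T = 1.402747 − 0.471873 = 0.930874
N(d₁) = 0.919654,  N(d₂) = 0.824041,  e^(−rT) = 0.837136
E₀ = V₀·N(d₁) − D·e^(−rT)·N(d₂)
   = 573.1172·0.919654 − 394.7576·0.837136·0.824041 = 254.752193

E0=254.7522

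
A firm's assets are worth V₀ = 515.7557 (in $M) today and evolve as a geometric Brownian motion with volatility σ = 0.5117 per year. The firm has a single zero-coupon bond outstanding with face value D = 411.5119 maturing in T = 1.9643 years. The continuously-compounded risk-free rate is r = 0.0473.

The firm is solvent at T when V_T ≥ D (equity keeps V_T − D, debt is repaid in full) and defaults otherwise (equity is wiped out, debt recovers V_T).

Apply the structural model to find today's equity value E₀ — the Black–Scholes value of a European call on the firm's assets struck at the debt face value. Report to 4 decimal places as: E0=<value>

Work the structural quantities from V₀ = 515.7557 against face 411.5119:
d₁ = [ln(V₀/D) + (r + σ²/2)T] / (σ√T)
   = [ln(515.7557/411.5119) + (0.0473 + 0.5·0.5117²)·1.9643] / (0.5117·√1.9643)
   = [0.225795 + 0.350074] / 0.717165 = 0.802980
d₂ = d₁ − σ√T = 0.802980 − 0.717165 = 0.085815
N(d₁) = 0.789007,  N(d₂) = 0.534193,  e^(−rT) = 0.911274
E₀ = V₀·N(d₁) − D·e^(−rT)·N(d₂)
   = 515.7557·0.789007 − 411.5119·0.911274·0.534193 = 206.612264

E0=206.6123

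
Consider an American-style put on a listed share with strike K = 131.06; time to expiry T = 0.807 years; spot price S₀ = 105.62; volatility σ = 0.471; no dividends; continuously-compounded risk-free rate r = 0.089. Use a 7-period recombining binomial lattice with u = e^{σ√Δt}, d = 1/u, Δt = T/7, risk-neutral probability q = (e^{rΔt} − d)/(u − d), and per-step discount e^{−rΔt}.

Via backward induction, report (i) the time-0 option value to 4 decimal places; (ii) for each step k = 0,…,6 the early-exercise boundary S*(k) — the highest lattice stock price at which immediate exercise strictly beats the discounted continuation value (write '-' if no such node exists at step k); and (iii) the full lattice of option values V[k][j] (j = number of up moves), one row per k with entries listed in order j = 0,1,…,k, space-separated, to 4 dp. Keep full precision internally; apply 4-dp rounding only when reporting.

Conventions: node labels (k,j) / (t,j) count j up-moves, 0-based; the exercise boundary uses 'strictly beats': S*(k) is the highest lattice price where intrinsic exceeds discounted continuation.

Δt=0.11529, u=1.17342, d=0.85221, q=0.49221, disc=e^(-rΔt)=0.98979
k=7 terminal: V=max(K-S,0) → 96.5795 83.5834 65.6888 41.0496 7.1234 0.0000 0.0000 0.0000
k=6: j=0 S=40.4600 intr=90.6000 cont=89.2621 V=90.6000[EX]; j=1 S=55.7100 intr=75.3500 cont=74.0122 V=75.3500[EX]; j=2 S=76.7078 intr=54.3522 cont=53.0143 V=54.3522[EX]; j=3 S=105.6200 intr=25.4400 cont=24.1021 V=25.4400[EX]; j=4 S=145.4296 intr=0.0000 cont=3.5803 V=3.5803[hold]; j=5 S=200.2440 intr=0.0000 cont=0.0000 V=0.0000[hold]; j=6 S=275.7186 intr=0.0000 cont=0.0000 V=0.0000[hold]  S*(6)=105.6200
k=5: j=0 S=47.4766 intr=83.5834 cont=82.2455 V=83.5834[EX]; j=1 S=65.3712 intr=65.6888 cont=64.3510 V=65.6888[EX]; j=2 S=90.0104 intr=41.0496 cont=39.7117 V=41.0496[EX]; j=3 S=123.9366 intr=7.1234 cont=14.5305 V=14.5305[hold]; j=4 S=170.6499 intr=0.0000 cont=1.7995 V=1.7995[hold]; j=5 S=234.9702 intr=0.0000 cont=0.0000 V=0.0000[hold]  S*(5)=90.0104
k=4: j=0 S=55.7100 intr=75.3500 cont=74.0122 V=75.3500[EX]; j=1 S=76.7078 intr=54.3522 cont=53.0143 V=54.3522[EX]; j=2 S=105.6200 intr=25.4400 cont=27.7108 V=27.7108[hold]; j=3 S=145.4296 intr=0.0000 cont=8.1798 V=8.1798[hold]; j=4 S=200.2440 intr=0.0000 cont=0.9044 V=0.9044[hold]  S*(4)=76.7078
k=3: j=0 S=65.3712 intr=65.6888 cont=64.3510 V=65.6888[EX]; j=1 S=90.0104 intr=41.0496 cont=40.8180 V=41.0496[EX]; j=2 S=123.9366 intr=7.1234 cont=17.9127 V=17.9127[hold]; j=3 S=170.6499 intr=0.0000 cont=4.5518 V=4.5518[hold]  S*(3)=90.0104
k=2: j=0 S=76.7078 intr=54.3522 cont=53.0143 V=54.3522[EX]; j=1 S=105.6200 intr=25.4400 cont=29.3585 V=29.3585[hold]; j=2 S=145.4296 intr=0.0000 cont=11.2206 V=11.2206[hold]  S*(2)=76.7078
k=1: j=0 S=90.0104 intr=41.0496 cont=41.6208 V=41.6208[hold]; j=1 S=123.9366 intr=7.1234 cont=20.2222 V=20.2222[hold]  S*(1)=-
k=0: j=0 S=105.6200 intr=25.4400 cont=30.7708 V=30.7708[hold]  S*(0)=-

price = 30.7708
boundary = - - 76.7078 90.0104 76.7078 90.0104 105.6200
tree:
30.7708
41.6208 20.2222
54.3522 29.3585 11.2206
65.6888 41.0496 17.9127 4.5518
75.3500 54.3522 27.7108 8.1798 0.9044
83.5834 65.6888 41.0496 14.5305 1.7995 0.0000
90.6000 75.3500 54.3522 25.4400 3.5803 0.0000 0.0000
96.5795 83.5834 65.6888 41.0496 7.1234 0.0000 0.0000 0.0000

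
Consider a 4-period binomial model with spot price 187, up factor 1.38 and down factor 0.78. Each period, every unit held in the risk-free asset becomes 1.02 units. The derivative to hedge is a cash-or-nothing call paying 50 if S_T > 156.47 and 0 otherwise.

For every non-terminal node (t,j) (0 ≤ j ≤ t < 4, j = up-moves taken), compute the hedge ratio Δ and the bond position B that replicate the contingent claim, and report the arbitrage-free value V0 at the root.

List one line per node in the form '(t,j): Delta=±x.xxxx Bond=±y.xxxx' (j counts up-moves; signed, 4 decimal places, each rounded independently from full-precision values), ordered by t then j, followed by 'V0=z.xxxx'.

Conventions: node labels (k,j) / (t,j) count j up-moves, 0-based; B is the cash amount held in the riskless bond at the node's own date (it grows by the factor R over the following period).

Under the risk-neutral measure, an up-move has probability p* = (R−d)/(u−d) = 0.4000 and values discount at R = 1.02.
Payoffs at expiry: V(4,0)=0.0000, V(4,1)=0.0000, V(4,2)=50.0000, V(4,3)=50.0000, V(4,4)=50.0000
Node (3,0) S=88.7412: V=(p*·0.0000+(1−p*)·0.0000)/1.02=0.0000; Δ=(0.0000−0.0000)/(122.4629−69.2182)=0.0000; B=V−Δ·S=0.0000
Node (3,1) S=157.0037: V=(p*·50.0000+(1−p*)·0.0000)/1.02=19.6078; Δ=(50.0000−0.0000)/(216.6651−122.4629)=0.5308; B=V−Δ·S=-63.7255
Node (3,2) S=277.7758: V=(p*·50.0000+(1−p*)·50.0000)/1.02=49.0196; Δ=(50.0000−50.0000)/(383.3306−216.6651)=0.0000; B=V−Δ·S=49.0196
Node (3,3) S=491.4495: V=(p*·50.0000+(1−p*)·50.0000)/1.02=49.0196; Δ=(50.0000−50.0000)/(678.2003−383.3306)=0.0000; B=V−Δ·S=49.0196
Node (2,0) S=113.7708: V=(p*·19.6078+(1−p*)·0.0000)/1.02=7.6894; Δ=(19.6078−0.0000)/(157.0037−88.7412)=0.2872; B=V−Δ·S=-24.9904
Node (2,1) S=201.2868: V=(p*·49.0196+(1−p*)·19.6078)/1.02=30.7574; Δ=(49.0196−19.6078)/(277.7758−157.0037)=0.2435; B=V−Δ·S=-18.2622
Node (2,2) S=356.1228: V=(p*·49.0196+(1−p*)·49.0196)/1.02=48.0584; Δ=(49.0196−49.0196)/(491.4495−277.7758)=0.0000; B=V−Δ·S=48.0584
Node (1,0) S=145.8600: V=(p*·30.7574+(1−p*)·7.6894)/1.02=16.5849; Δ=(30.7574−7.6894)/(201.2868−113.7708)=0.2636; B=V−Δ·S=-21.8619
Node (1,1) S=258.0600: V=(p*·48.0584+(1−p*)·30.7574)/1.02=36.9390; Δ=(48.0584−30.7574)/(356.1228−201.2868)=0.1117; B=V−Δ·S=8.1040
Node (0,0) S=187.0000: V=(p*·36.9390+(1−p*)·16.5849)/1.02=24.2417; Δ=(36.9390−16.5849)/(258.0600−145.8600)=0.1814; B=V−Δ·S=-9.6819
As a check, the time-0 holding Δ(0,0)·S0 + B(0,0) comes to 24.2417 — exactly V0.

(0,0): Delta=0.1814 Bond=-9.6819
(1,0): Delta=0.2636 Bond=-21.8619
(1,1): Delta=0.1117 Bond=8.1040
(2,0): Delta=0.2872 Bond=-24.9904
(2,1): Delta=0.2435 Bond=-18.2622
(2,2): Delta=0.0000 Bond=48.0584
(3,0): Delta=0.0000 Bond=0.0000
(3,1): Delta=0.5308 Bond=-63.7255
(3,2): Delta=0.0000 Bond=49.0196
(3,3): Delta=0.0000 Bond=49.0196
V0=24.2417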